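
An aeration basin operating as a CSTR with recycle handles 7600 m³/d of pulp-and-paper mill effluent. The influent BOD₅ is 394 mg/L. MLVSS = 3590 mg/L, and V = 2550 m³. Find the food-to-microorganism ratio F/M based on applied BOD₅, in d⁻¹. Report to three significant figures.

Food-to-microorganism ratio F/M = Q S₀ / (V X) = 7600 × 394 / (2550 × 3590) = 0.3271 d⁻¹.

F/M ≈ 0.327 d⁻¹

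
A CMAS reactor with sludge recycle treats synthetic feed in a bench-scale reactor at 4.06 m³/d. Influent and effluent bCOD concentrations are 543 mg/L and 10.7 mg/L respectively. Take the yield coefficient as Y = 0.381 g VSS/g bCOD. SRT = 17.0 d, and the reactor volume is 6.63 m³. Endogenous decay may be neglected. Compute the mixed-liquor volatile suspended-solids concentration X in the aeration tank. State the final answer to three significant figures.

X ≈ 2110 mg/L

From V·X = Y·Q·(S₀ − S)·θ_c (decay neglected): X = 0.381 × 4.06 × (543 − 10.7) × 17.0 / 6.63 = 2111 mg/L.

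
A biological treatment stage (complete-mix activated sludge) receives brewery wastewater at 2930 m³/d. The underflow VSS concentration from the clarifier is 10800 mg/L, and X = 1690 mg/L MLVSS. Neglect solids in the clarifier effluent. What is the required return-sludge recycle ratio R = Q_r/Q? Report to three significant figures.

R = Q_r/Q = X/(X_r − X) = 1690 / (10800 − 1690) = 0.1855.

R ≈ 0.186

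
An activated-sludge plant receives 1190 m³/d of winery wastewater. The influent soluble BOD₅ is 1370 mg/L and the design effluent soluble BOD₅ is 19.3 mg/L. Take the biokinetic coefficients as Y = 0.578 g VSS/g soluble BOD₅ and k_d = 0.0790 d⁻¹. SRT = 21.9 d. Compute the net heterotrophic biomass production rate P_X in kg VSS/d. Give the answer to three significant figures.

P_X ≈ 340 kg VSS/d

Correct the yield for decay: Y_obs = Y/(1 + k_d θ_c) = 0.578 / (1 + 0.0790 × 21.9) = 0.578 / 2.730 = 0.2117.
ΔS = 1370 − 19.3 = 1351 mg/L, so the substrate removal rate is 1190 × 1351/1000 = 1607 kg soluble BOD₅/d.
So the net sludge growth is P_X = 0.2117 × 1607 = 340.3 kg VSS/d.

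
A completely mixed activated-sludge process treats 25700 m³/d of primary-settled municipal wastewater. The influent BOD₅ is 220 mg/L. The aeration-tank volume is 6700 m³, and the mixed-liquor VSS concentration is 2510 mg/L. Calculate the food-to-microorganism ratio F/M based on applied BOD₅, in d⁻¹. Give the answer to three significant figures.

F/M ≈ 0.336 d⁻¹

F/M = Q·S₀ / (V·X) = 25700 × 220 / (6700 × 2510) = 0.3362 g BOD₅·(g VSS·d)⁻¹.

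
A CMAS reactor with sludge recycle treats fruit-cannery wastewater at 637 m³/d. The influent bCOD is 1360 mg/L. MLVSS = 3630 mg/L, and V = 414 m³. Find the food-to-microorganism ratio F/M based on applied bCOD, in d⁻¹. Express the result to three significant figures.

F/M ≈ 0.576 d⁻¹

Food-to-microorganism ratio F/M = Q S₀ / (V X) = 637 × 1360 / (414.0 × 3630) = 0.5765 d⁻¹.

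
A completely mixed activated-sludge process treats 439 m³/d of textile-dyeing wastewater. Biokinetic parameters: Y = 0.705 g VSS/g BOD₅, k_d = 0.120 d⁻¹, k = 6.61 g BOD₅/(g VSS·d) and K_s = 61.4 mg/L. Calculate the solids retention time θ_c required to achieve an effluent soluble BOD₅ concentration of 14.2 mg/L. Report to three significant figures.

θ_c ≈ 1.32 d

From 1/θ_c = Y·k·S/(K_s + S) − k_d: Y·k·S/(K_s+S) = 0.705 × 6.61 × 14.2 / (61.4 + 14.2) = 0.8753 d⁻¹.
θ_c = 1/(μ − k_d) = 1/(0.8753 − 0.120) = 1/0.7553 = 1.324 d.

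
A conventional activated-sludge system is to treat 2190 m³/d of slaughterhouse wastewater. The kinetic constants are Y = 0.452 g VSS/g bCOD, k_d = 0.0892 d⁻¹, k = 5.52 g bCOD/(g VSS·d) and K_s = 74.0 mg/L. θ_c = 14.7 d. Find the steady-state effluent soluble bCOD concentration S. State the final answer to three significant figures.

S ≈ 4.98 mg/L

Effluent substrate depends only on kinetics and SRT: S = K_s(1 + k_d θ_c) / [θ_c(Yk − k_d) − 1] = 74.0 × (1 + 0.0892 × 14.7) / [14.7 × (0.452 × 5.52 − 0.0892) − 1] = 171.0 / 34.37 = 4.977 mg/L.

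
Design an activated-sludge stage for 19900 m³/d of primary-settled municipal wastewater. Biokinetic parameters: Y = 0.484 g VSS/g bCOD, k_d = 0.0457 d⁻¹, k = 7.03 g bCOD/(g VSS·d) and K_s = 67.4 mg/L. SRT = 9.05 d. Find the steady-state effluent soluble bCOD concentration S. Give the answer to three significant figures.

S ≈ 3.24 mg/L

From the Monod/SRT balance for a CMAS, S = K_s·(1+k_d θ_c)/[θ_c·(Y k − k_d) − 1] = 67.4 × (1 + 0.0457 × 9.05) / [9.05 × (0.484 × 7.03 − 0.0457) − 1] = 95.28 / 29.38 = 3.243 mg/L.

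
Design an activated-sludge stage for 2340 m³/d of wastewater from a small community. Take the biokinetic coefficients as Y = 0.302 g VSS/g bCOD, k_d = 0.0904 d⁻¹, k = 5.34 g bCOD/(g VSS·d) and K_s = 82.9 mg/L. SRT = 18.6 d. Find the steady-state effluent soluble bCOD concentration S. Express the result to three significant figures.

S ≈ 8.14 mg/L

Effluent substrate depends only on kinetics and SRT: S = K_s(1 + k_d θ_c) / [θ_c(Yk − k_d) − 1] = 82.9 × (1 + 0.0904 × 18.6) / [18.6 × (0.302 × 5.34 − 0.0904) − 1] = 222.3 / 27.31 = 8.138 mg/L.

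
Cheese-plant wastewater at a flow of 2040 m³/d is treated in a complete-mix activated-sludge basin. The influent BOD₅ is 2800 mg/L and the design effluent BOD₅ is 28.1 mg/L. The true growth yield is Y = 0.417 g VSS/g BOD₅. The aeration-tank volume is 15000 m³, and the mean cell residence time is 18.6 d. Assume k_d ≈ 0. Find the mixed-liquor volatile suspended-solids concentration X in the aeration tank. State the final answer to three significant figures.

X = Y·Q·ΔS·θ_c / V = 0.417 × 2040 × (2800 − 28.1) × 18.6 / 15000 = 2924 mg/L.

X ≈ 2920 mg/L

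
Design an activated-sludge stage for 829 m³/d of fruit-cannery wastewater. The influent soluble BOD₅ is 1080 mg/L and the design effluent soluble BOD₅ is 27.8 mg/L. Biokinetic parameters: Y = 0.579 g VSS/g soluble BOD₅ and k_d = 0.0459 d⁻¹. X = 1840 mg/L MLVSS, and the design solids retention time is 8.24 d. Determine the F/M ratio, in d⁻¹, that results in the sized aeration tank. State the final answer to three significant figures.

Rearranging the biomass balance for a CMAS with decay, V = Y·Q·ΔS·θ_c / [X·(1+k_d θ_c)] = 0.579 × 829 × (1080 − 27.8) × 8.24 / [1840 × (1 + 0.0459 × 8.24)] = 4.16×10^6 / 2536 = 1641 m³.
F/M = applied load / biomass = Q·S₀/(V·X) = 829 × 1080 / (1641 × 1840) = 0.2965 d⁻¹.

F/M ≈ 0.297 d⁻¹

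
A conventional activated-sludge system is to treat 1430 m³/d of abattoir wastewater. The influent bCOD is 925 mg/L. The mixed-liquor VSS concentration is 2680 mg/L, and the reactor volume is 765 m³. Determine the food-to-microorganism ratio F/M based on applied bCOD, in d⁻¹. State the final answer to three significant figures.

F/M ≈ 0.645 d⁻¹

Food-to-microorganism ratio F/M = Q S₀ / (V X) = 1430 × 925 / (765.0 × 2680) = 0.6452 d⁻¹.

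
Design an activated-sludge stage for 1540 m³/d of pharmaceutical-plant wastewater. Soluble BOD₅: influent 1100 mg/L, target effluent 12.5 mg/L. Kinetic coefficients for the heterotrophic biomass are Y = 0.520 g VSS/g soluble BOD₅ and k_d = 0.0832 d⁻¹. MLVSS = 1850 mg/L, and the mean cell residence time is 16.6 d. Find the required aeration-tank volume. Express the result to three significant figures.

V ≈ 3280 m³

Rearranging the biomass balance for a CMAS with decay, V = Y·Q·ΔS·θ_c / [X·(1+k_d θ_c)] = 0.520 × 1540 × (1100 − 12.5) × 16.6 / [1850 × (1 + 0.0832 × 16.6)] = 1.45×10^7 / 4405 = 3282 m³.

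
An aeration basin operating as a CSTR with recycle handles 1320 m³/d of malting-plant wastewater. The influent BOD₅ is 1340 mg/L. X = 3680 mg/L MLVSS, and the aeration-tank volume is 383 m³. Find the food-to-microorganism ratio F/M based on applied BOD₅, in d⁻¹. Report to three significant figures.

Food-to-microorganism ratio F/M = Q S₀ / (V X) = 1320 × 1340 / (383.0 × 3680) = 1.255 d⁻¹.

F/M ≈ 1.25 d⁻¹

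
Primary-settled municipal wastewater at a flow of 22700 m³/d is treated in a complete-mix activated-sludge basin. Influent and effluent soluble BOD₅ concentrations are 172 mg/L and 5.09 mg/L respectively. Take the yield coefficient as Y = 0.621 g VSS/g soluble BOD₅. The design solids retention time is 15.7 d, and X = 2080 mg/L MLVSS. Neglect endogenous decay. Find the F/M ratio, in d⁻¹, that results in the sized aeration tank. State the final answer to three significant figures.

F/M ≈ 0.106 d⁻¹

With k_d = 0 the design equation reduces to V = Y Q (S₀−S) θ_c / X = 0.621 × 22700 × (172 − 5.09) × 15.7 / 2080 = 17760 m³.
F/M = applied load / biomass = Q·S₀/(V·X) = 22700 × 172 / (17760 × 2080) = 0.1057 d⁻¹.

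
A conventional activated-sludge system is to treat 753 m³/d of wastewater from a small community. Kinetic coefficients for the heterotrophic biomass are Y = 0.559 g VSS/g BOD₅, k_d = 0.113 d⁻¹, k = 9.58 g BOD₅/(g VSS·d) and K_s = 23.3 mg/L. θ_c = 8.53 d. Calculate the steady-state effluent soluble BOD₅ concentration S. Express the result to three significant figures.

S ≈ 1.05 mg/L

From the Monod/SRT balance for a CMAS, S = K_s·(1+k_d θ_c)/[θ_c·(Y k − k_d) − 1] = 23.3 × (1 + 0.113 × 8.53) / [8.53 × (0.559 × 9.58 − 0.113) − 1] = 45.76 / 43.72 = 1.047 mg/L.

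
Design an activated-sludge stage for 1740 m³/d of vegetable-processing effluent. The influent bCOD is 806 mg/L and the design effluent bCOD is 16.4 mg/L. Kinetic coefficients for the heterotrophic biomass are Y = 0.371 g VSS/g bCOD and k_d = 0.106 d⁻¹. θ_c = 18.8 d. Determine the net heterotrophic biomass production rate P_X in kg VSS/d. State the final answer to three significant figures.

Correct the yield for decay: Y_obs = Y/(1 + k_d θ_c) = 0.371 / (1 + 0.106 × 18.8) = 0.371 / 2.993 = 0.1240.
Q·(S₀ − S) = 1740 × (806 − 16.4) × 10⁻³ = 1374 kg/d removed.
Net biomass production P_X = Y_obs × Q·(S₀ − S) = 0.1240 × 1374 = 170.3 kg VSS/d.

P_X ≈ 170 kg VSS/d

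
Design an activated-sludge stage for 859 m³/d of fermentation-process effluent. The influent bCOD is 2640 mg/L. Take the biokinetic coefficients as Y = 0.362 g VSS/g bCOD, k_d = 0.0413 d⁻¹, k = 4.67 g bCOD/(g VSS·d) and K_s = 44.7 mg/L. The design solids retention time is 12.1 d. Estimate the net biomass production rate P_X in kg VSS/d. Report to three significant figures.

P_X ≈ 547 kg VSS/d

From the Monod/SRT balance for a CMAS, S = K_s·(1+k_d θ_c)/[θ_c·(Y k − k_d) − 1] = 44.7 × (1 + 0.0413 × 12.1) / [12.1 × (0.362 × 4.67 − 0.0413) − 1] = 67.04 / 18.96 = 3.537 mg/L.
The observed yield is Y_obs = Y/(1 + k_d·θ_c) = 0.362 / (1 + 0.0413 × 12.1) = 0.362 / 1.500 = 0.2414 g VSS per g bCOD removed.
Q·(S₀ − S) = 859 × (2640 − 3.54) × 10⁻³ = 2265 kg/d removed.
Biomass produced: P_X = Y_obs·Q·ΔS = 0.2414 × 2265 ≈ 546.7 kg VSS/d.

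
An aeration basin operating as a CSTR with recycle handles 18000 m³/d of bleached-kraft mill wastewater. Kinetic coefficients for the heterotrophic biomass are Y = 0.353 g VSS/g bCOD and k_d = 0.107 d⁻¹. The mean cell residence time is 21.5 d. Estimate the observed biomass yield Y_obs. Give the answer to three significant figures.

Correct the yield for decay: Y_obs = Y/(1 + k_d θ_c) = 0.353 / (1 + 0.107 × 21.5) = 0.353 / 3.300 = 0.1070.

Y_obs ≈ 0.107 g VSS/g bCOD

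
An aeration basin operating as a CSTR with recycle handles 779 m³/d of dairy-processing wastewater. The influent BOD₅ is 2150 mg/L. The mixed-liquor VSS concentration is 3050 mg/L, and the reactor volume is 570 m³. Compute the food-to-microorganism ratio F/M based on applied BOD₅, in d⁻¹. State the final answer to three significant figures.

Food-to-microorganism ratio F/M = Q S₀ / (V X) = 779 × 2150 / (570.0 × 3050) = 0.9634 d⁻¹.

F/M ≈ 0.963 d⁻¹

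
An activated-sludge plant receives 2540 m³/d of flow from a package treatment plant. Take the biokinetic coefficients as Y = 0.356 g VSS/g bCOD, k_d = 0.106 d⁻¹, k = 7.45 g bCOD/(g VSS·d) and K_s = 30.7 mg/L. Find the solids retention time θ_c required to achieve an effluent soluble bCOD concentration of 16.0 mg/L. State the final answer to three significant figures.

From 1/θ_c = Y·k·S/(K_s + S) − k_d: Y·k·S/(K_s+S) = 0.356 × 7.45 × 16.0 / (30.7 + 16.0) = 0.9087 d⁻¹.
1/θ_c = 0.9087 − 0.106 = 0.8027 d⁻¹, so θ_c = 1.246 d.

θ_c ≈ 1.25 d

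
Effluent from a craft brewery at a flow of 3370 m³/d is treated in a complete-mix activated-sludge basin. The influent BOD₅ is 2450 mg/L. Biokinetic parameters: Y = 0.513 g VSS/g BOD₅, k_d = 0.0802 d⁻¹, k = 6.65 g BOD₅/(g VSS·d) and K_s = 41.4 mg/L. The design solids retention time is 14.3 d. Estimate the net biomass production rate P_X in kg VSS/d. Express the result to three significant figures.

Effluent substrate depends only on kinetics and SRT: S = K_s(1 + k_d θ_c) / [θ_c(Yk − k_d) − 1] = 41.4 × (1 + 0.0802 × 14.3) / [14.3 × (0.513 × 6.65 − 0.0802) − 1] = 88.88 / 46.64 = 1.906 mg/L.
Observed yield with endogenous decay: Y_obs = Y / (1 + k_d·θ_c) = 0.513 / (1 + 0.0802 × 14.3) = 0.513 / 2.147 = 0.2390 g VSS/g BOD₅.
ΔS = 2450 − 1.91 = 2448 mg/L, so the substrate removal rate is 3370 × 2448/1000 = 8250 kg BOD₅/d.
So the net sludge growth is P_X = 0.2390 × 8250 = 1971 kg VSS/d.

P_X ≈ 1970 kg VSS/d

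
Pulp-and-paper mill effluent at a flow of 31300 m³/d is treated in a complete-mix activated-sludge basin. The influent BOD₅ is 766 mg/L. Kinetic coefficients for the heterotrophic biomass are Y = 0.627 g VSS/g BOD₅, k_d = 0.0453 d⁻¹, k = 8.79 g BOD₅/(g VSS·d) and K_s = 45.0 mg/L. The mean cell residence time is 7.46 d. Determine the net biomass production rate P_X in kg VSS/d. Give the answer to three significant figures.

P_X ≈ 11200 kg VSS/d

From the Monod/SRT balance for a CMAS, S = K_s·(1+k_d θ_c)/[θ_c·(Y k − k_d) − 1] = 45.0 × (1 + 0.0453 × 7.46) / [7.46 × (0.627 × 8.79 − 0.0453) − 1] = 60.21 / 39.78 = 1.514 mg/L.
Correct the yield for decay: Y_obs = Y/(1 + k_d θ_c) = 0.627 / (1 + 0.0453 × 7.46) = 0.627 / 1.338 = 0.4686.
Q·(S₀ − S) = 31300 × (766 − 1.51) × 10⁻³ = 23929 kg/d removed.
Net biomass production P_X = Y_obs × Q·(S₀ − S) = 0.4686 × 23929 = 11214 kg VSS/d.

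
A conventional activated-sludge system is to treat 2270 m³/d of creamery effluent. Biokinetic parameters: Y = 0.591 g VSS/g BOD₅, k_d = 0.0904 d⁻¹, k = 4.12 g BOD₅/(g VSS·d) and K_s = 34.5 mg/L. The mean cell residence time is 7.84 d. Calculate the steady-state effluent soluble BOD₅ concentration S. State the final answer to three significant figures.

For a completely mixed reactor with recycle the Lawrence–McCarty relation gives S = K_s·(1 + k_d·θ_c) / [θ_c·(Y·k − k_d) − 1] = 34.5 × (1 + 0.0904 × 7.84) / [7.84 × (0.591 × 4.12 − 0.0904) − 1] = 58.95 / 17.38 = 3.392 mg/L.

S ≈ 3.39 mg/L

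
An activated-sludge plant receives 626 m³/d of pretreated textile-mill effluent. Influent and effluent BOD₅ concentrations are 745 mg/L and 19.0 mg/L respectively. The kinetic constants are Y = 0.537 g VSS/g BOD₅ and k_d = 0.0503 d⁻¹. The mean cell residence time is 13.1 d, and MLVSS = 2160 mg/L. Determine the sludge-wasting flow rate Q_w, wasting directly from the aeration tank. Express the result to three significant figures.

Q_w ≈ 68.1 m³/d

From the SRT design equation V = Y Q (S₀−S) θ_c / [X (1 + k_d θ_c)] = 0.537 × 626 × (745 − 19.0) × 13.1 / [2160 × (1 + 0.0503 × 13.1)] = 3.2×10^6 / 3583 = 892.2 m³.
For wasting at MLVSS concentration, Q_w = V/θ_c = 892.2/13.1 = 68.11 m³/d.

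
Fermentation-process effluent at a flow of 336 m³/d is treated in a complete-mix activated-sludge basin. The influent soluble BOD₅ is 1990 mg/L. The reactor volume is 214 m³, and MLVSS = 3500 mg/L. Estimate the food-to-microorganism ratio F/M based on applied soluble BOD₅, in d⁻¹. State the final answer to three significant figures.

F/M ≈ 0.893 d⁻¹

Food-to-microorganism ratio F/M = Q S₀ / (V X) = 336 × 1990 / (214.0 × 3500) = 0.8927 d⁻¹.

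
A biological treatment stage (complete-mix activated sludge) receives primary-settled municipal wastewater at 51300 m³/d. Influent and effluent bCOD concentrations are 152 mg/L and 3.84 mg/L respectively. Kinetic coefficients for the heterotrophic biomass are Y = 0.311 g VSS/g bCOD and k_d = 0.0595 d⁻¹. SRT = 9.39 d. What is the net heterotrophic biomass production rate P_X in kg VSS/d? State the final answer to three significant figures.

The observed yield is Y_obs = Y/(1 + k_d·θ_c) = 0.311 / (1 + 0.0595 × 9.39) = 0.311 / 1.559 = 0.1995 g VSS per g bCOD removed.
ΔS = 152 − 3.84 = 148.2 mg/L, so the substrate removal rate is 51300 × 148.2/1000 = 7601 kg bCOD/d.
So the net sludge growth is P_X = 0.1995 × 7601 = 1517 kg VSS/d.

P_X ≈ 1520 kg VSS/d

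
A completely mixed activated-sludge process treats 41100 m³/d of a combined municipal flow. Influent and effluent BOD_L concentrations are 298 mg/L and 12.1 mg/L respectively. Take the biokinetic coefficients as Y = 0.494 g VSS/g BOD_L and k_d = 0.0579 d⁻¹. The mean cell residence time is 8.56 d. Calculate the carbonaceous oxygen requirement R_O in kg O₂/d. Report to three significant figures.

Y_obs = Y / (1 + k_d θ_c) = 0.494 / (1 + 0.0579 × 8.56) = 0.494 / 1.496 = 0.3303.
ΔS = 298 − 12.1 = 285.9 mg/L, so the substrate removal rate is 41100 × 285.9/1000 = 11750 kg BOD_L/d.
P_X = Y_obs·Q·(S₀ − S) = 0.3303 × 11750 = 3881 kg VSS/d.
R_O = Q·ΔS − 1.42 P_X = 11750 − 5511 = 6239 kg O₂/d.

R_O ≈ 6240 kg O₂/d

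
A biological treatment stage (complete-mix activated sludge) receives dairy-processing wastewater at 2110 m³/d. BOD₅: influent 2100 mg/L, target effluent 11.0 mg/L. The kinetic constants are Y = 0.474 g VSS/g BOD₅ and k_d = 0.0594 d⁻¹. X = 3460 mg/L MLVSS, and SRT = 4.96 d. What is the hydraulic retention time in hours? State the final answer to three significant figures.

Rearranging the biomass balance for a CMAS with decay, V = Y·Q·ΔS·θ_c / [X·(1+k_d θ_c)] = 0.474 × 2110 × (2100 − 11.0) × 4.96 / [3460 × (1 + 0.0594 × 4.96)] = 1.04×10^7 / 4479 = 2313 m³.
τ = V/Q = 2313/2110 = 1.096 d, or 26.31 h.

τ ≈ 26.3 h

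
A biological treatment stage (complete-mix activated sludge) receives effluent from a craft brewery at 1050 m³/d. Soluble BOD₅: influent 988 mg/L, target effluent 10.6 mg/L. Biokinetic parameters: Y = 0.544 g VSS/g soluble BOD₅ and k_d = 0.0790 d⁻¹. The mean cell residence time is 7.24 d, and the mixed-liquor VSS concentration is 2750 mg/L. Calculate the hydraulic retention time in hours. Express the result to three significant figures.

τ ≈ 21.4 h

Rearranging the biomass balance for a CMAS with decay, V = Y·Q·ΔS·θ_c / [X·(1+k_d θ_c)] = 0.544 × 1050 × (988 − 10.6) × 7.24 / [2750 × (1 + 0.0790 × 7.24)] = 4.04×10^6 / 4323 = 935.0 m³.
Hydraulic retention time τ = V/Q = 935.0 / 1050 = 0.8905 d = 21.37 h.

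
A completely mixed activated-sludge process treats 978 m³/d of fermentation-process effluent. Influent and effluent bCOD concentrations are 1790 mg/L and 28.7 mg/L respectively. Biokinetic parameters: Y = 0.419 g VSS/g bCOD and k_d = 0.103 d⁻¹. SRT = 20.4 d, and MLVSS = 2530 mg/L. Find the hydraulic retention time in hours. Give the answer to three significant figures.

Steady-state biomass mass balance: V·X·(1 + k_d·θ_c) = Y·Q·(S₀ − S)·θ_c, so V = 0.419 × 978 × (1790 − 28.7) × 20.4 / [2530 × (1 + 0.103 × 20.4)] = 1.47×10^7 / 7846 = 1877 m³.
τ = V/Q = 1877/978 = 1.919 d, or 46.05 h.

τ ≈ 46.1 h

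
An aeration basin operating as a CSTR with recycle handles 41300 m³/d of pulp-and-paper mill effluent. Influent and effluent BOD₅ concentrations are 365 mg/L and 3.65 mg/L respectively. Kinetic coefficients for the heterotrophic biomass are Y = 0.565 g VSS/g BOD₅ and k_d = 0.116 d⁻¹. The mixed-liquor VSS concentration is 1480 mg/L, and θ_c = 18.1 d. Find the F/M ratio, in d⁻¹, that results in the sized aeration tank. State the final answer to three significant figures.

F/M ≈ 0.306 d⁻¹

From the SRT design equation V = Y Q (S₀−S) θ_c / [X (1 + k_d θ_c)] = 0.565 × 41300 × (365 − 3.65) × 18.1 / [1480 × (1 + 0.116 × 18.1)] = 1.53×10^8 / 4587 = 33269 m³.
F/M = Q·S₀ / (V·X) = 41300 × 365 / (33269 × 1480) = 0.3062 g BOD₅·(g VSS·d)⁻¹.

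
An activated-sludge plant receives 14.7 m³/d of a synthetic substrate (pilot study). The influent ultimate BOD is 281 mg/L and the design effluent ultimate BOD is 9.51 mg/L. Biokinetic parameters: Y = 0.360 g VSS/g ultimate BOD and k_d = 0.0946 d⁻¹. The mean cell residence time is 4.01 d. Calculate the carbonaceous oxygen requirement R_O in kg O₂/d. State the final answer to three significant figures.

Observed yield with endogenous decay: Y_obs = Y / (1 + k_d·θ_c) = 0.360 / (1 + 0.0946 × 4.01) = 0.360 / 1.379 = 0.2610 g VSS/g ultimate BOD.
Mass of ultimate BOD removed per day: Q(S₀ − S) = 14.7 × 271.5 g/m³ = 3.991 kg/d.
P_X = Y_obs·Q·(S₀ − S) = 0.2610 × 3.991 = 1.042 kg VSS/d.
Carbonaceous O₂ demand = substrate oxidised − cell-mass equivalent = 3.991 − 1.42 × 1.042 = 2.512 kg O₂/d.

R_O ≈ 2.51 kg O₂/d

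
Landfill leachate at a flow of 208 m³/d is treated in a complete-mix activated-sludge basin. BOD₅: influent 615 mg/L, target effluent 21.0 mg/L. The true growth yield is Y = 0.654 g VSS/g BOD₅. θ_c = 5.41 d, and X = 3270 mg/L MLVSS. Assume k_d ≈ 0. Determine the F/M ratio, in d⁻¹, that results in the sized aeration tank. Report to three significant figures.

With k_d = 0 the design equation reduces to V = Y Q (S₀−S) θ_c / X = 0.654 × 208 × (615 − 21.0) × 5.41 / 3270 = 133.7 m³.
F/M = Q·S₀ / (V·X) = 208 × 615 / (133.7 × 3270) = 0.2926 g BOD₅·(g VSS·d)⁻¹.

F/M ≈ 0.293 d⁻¹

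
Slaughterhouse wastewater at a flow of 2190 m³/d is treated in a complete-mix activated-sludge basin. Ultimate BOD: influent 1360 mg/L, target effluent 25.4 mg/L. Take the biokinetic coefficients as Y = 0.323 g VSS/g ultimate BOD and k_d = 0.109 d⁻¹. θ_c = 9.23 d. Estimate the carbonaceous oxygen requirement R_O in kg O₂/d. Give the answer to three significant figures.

Y_obs = Y / (1 + k_d θ_c) = 0.323 / (1 + 0.109 × 9.23) = 0.323 / 2.006 = 0.1610.
ΔS = 1360 − 25.4 = 1335 mg/L, so the substrate removal rate is 2190 × 1335/1000 = 2923 kg ultimate BOD/d.
P_X = Y_obs·Q·(S₀ − S) = 0.1610 × 2923 = 470.6 kg VSS/d.
R_O = Q·(S₀ − S) − 1.42·P_X = 2923 − 1.42 × 470.6 = 2255 kg O₂/d.

R_O ≈ 2250 kg O₂/d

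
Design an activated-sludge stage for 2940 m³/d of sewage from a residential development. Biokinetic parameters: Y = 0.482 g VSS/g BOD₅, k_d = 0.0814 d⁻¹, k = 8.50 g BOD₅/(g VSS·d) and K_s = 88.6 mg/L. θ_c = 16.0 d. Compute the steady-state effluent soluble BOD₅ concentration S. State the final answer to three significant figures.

From the Monod/SRT balance for a CMAS, S = K_s·(1+k_d θ_c)/[θ_c·(Y k − k_d) − 1] = 88.6 × (1 + 0.0814 × 16.0) / [16.0 × (0.482 × 8.50 − 0.0814) − 1] = 204.0 / 63.25 = 3.225 mg/L.

S ≈ 3.23 mg/L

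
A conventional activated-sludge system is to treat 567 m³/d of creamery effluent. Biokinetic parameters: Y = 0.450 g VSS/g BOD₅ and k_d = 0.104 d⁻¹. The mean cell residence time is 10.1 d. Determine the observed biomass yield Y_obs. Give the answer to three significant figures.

Y_obs ≈ 0.219 g VSS/g BOD₅

Observed yield with endogenous decay: Y_obs = Y / (1 + k_d·θ_c) = 0.450 / (1 + 0.104 × 10.1) = 0.450 / 2.050 = 0.2195 g VSS/g BOD₅.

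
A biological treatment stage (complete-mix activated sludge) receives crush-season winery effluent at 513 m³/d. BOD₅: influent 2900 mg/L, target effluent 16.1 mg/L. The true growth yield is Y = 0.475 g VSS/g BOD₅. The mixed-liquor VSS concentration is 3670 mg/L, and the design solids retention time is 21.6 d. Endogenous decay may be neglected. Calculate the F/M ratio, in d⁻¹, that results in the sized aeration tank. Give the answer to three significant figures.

Biomass mass balance (decay neglected): V·X = Y·Q·(S₀ − S)·θ_c, so V = 0.475 × 513 × (2900 − 16.1) × 21.6 / 3670 = 4136 m³.
F/M = Q·S₀ / (V·X) = 513 × 2900 / (4136 × 3670) = 0.09801 g BOD₅·(g VSS·d)⁻¹.

F/M ≈ 0.0980 d⁻¹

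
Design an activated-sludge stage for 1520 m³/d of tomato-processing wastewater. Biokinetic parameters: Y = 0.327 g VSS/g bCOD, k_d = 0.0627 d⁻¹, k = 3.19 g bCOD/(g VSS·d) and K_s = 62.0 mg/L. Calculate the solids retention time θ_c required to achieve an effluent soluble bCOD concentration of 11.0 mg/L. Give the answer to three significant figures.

θ_c ≈ 10.6 d

From 1/θ_c = Y·k·S/(K_s + S) − k_d: Y·k·S/(K_s+S) = 0.327 × 3.19 × 11.0 / (62.0 + 11.0) = 0.1572 d⁻¹.
Then 1/θ_c = μ − k_d = 0.1572 − 0.0627 = 0.09448 d⁻¹, giving θ_c = 10.58 d.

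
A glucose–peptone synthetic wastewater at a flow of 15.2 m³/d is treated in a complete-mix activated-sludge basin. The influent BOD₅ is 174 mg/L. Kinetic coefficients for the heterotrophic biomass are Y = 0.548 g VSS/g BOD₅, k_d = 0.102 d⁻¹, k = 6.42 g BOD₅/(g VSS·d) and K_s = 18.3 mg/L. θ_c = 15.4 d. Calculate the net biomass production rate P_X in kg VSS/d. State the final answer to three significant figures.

P_X ≈ 0.561 kg VSS/d

From the Monod/SRT balance for a CMAS, S = K_s·(1+k_d θ_c)/[θ_c·(Y k − k_d) − 1] = 18.3 × (1 + 0.102 × 15.4) / [15.4 × (0.548 × 6.42 − 0.102) − 1] = 47.05 / 51.61 = 0.9116 mg/L.
Correct the yield for decay: Y_obs = Y/(1 + k_d θ_c) = 0.548 / (1 + 0.102 × 15.4) = 0.548 / 2.571 = 0.2132.
ΔS = 174 − 0.912 = 173.1 mg/L, so the substrate removal rate is 15.2 × 173.1/1000 = 2.631 kg BOD₅/d.
P_X = Y_obs · Q(S₀ − S) = 0.2132 × 2.631 = 0.5608 kg VSS/d.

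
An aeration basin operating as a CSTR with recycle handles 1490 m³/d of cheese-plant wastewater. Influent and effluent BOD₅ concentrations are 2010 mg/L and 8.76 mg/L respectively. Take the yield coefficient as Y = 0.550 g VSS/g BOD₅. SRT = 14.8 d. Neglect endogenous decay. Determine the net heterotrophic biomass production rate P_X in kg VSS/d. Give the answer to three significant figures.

With endogenous decay neglected, the observed yield equals the true yield: Y_obs = Y = 0.550 g VSS/g BOD₅.
Substrate removed = Q·(S₀ − S) = 1490 m³/d × (2010 − 8.76) g/m³ = 2.98×10^6 g/d = 2982 kg/d.
Net biomass production P_X = Y_obs × Q·(S₀ − S) = 0.5500 × 2982 = 1640 kg VSS/d.

P_X ≈ 1640 kg VSS/d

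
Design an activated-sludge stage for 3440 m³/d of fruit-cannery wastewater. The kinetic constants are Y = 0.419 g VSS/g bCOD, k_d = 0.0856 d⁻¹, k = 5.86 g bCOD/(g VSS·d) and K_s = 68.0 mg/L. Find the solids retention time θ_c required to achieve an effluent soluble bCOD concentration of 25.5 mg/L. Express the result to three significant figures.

Specific growth rate at S = 25.5 mg/L: μ = YkS/(K_s+S) = 0.419·5.86·25.5/(68.0+25.5) = 0.6696 d⁻¹.
Then 1/θ_c = μ − k_d = 0.6696 − 0.0856 = 0.5840 d⁻¹, giving θ_c = 1.712 d.

θ_c ≈ 1.71 d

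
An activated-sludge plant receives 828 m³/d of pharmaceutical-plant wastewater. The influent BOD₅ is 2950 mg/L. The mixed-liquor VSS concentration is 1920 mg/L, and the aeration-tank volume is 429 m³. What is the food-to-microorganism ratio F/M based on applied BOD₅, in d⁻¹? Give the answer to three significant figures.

F/M ≈ 2.97 d⁻¹

F/M = Q·S₀ / (V·X) = 828 × 2950 / (429.0 × 1920) = 2.965 g BOD₅·(g VSS·d)⁻¹.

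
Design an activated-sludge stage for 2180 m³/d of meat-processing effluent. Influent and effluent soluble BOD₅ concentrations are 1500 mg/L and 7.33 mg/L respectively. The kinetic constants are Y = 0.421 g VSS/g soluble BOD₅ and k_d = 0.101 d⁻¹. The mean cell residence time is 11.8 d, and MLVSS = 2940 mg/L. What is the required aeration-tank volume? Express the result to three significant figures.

Steady-state biomass mass balance: V·X·(1 + k_d·θ_c) = Y·Q·(S₀ − S)·θ_c, so V = 0.421 × 2180 × (1500 − 7.33) × 11.8 / [2940 × (1 + 0.101 × 11.8)] = 1.62×10^7 / 6444 = 2509 m³.

V ≈ 2510 m³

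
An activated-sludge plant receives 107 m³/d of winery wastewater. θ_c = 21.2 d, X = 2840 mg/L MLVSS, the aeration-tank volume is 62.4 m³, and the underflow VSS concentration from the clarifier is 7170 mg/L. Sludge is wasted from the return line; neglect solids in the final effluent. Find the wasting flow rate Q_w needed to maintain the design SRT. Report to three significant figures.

Q_w = (V·X)/(θ_c X_r) = 62.40 × 2840 / (21.2 × 7170) = 1.166 m³/d.

Q_w ≈ 1.17 m³/d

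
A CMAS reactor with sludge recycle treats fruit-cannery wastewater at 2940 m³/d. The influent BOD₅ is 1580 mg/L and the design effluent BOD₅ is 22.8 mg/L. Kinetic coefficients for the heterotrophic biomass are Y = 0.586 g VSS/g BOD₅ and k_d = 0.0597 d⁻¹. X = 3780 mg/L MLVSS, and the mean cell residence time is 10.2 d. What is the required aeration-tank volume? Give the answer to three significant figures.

From the SRT design equation V = Y Q (S₀−S) θ_c / [X (1 + k_d θ_c)] = 0.586 × 2940 × (1580 − 22.8) × 10.2 / [3780 × (1 + 0.0597 × 10.2)] = 2.74×10^7 / 6082 = 4499 m³.

V ≈ 4500 m³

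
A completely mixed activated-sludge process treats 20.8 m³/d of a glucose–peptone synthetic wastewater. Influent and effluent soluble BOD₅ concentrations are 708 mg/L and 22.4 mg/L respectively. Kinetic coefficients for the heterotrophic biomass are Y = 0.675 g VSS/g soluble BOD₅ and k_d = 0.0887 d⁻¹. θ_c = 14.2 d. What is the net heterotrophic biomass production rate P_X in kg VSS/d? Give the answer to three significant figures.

The observed yield is Y_obs = Y/(1 + k_d·θ_c) = 0.675 / (1 + 0.0887 × 14.2) = 0.675 / 2.260 = 0.2987 g VSS per g soluble BOD₅ removed.
Q·(S₀ − S) = 20.8 × (708 − 22.4) × 10⁻³ = 14.26 kg/d removed.
So the net sludge growth is P_X = 0.2987 × 14.26 = 4.260 kg VSS/d.

P_X ≈ 4.26 kg VSS/d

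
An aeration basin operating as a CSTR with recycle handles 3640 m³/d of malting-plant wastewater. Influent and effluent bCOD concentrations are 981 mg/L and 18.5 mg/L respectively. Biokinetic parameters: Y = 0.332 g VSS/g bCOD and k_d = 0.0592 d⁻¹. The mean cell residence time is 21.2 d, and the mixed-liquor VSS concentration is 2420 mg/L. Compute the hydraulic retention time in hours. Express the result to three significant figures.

Rearranging the biomass balance for a CMAS with decay, V = Y·Q·ΔS·θ_c / [X·(1+k_d θ_c)] = 0.332 × 3640 × (981 − 18.5) × 21.2 / [2420 × (1 + 0.0592 × 21.2)] = 2.47×10^7 / 5457 = 4519 m³.
τ = V/Q = 4519/3640 = 1.241 d, or 29.79 h.

τ ≈ 29.8 h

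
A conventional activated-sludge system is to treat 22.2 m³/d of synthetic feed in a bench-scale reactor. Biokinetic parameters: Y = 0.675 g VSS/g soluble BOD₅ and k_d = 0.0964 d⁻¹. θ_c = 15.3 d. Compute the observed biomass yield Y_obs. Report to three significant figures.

The observed yield is Y_obs = Y/(1 + k_d·θ_c) = 0.675 / (1 + 0.0964 × 15.3) = 0.675 / 2.475 = 0.2727 g VSS per g soluble BOD₅ removed.

Y_obs ≈ 0.273 g VSS/g soluble BOD₅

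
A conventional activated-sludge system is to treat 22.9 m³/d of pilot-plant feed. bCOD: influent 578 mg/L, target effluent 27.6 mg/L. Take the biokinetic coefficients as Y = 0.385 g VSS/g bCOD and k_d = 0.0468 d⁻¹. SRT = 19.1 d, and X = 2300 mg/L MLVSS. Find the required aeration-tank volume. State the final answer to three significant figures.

V ≈ 21.3 m³

From the SRT design equation V = Y Q (S₀−S) θ_c / [X (1 + k_d θ_c)] = 0.385 × 22.9 × (578 − 27.6) × 19.1 / [2300 × (1 + 0.0468 × 19.1)] = 9.27×10^4 / 4356 = 21.28 m³.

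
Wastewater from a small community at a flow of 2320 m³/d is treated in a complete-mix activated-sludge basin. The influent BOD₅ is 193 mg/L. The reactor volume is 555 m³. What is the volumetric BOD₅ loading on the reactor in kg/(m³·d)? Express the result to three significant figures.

L_v ≈ 0.807 kg BOD₅/(m³·d)

Applied BOD₅ load per unit volume = Q·S₀/V = (2320 × 193/1000)/555.0 = 0.8068 kg BOD₅·m⁻³·d⁻¹.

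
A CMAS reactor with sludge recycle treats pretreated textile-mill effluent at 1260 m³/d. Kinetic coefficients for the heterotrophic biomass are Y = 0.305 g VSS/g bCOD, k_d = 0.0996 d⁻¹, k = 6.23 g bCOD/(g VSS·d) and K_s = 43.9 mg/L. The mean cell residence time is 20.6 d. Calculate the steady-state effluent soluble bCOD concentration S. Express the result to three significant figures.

From the Monod/SRT balance for a CMAS, S = K_s·(1+k_d θ_c)/[θ_c·(Y k − k_d) − 1] = 43.9 × (1 + 0.0996 × 20.6) / [20.6 × (0.305 × 6.23 − 0.0996) − 1] = 134.0 / 36.09 = 3.712 mg/L.

S ≈ 3.71 mg/L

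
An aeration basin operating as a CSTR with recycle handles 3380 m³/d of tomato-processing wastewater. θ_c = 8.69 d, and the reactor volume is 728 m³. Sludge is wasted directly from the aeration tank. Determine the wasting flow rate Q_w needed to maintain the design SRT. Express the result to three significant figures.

Q_w ≈ 83.8 m³/d

For wasting at MLVSS concentration, Q_w = V/θ_c = 728.0/8.69 = 83.77 m³/d.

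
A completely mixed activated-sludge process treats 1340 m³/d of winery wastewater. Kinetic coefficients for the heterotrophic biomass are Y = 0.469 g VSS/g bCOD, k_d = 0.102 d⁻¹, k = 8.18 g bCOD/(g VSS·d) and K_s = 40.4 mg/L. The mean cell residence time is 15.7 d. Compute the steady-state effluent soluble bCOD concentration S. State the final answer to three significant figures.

S ≈ 1.82 mg/L

From the Monod/SRT balance for a CMAS, S = K_s·(1+k_d θ_c)/[θ_c·(Y k − k_d) − 1] = 40.4 × (1 + 0.102 × 15.7) / [15.7 × (0.469 × 8.18 − 0.102) − 1] = 105.1 / 57.63 = 1.824 mg/L.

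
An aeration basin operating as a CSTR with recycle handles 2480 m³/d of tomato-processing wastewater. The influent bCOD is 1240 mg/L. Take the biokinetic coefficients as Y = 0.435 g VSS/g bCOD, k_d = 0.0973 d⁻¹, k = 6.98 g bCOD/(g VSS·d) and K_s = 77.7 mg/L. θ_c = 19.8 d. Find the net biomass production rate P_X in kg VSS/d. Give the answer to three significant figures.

Effluent substrate depends only on kinetics and SRT: S = K_s(1 + k_d θ_c) / [θ_c(Yk − k_d) − 1] = 77.7 × (1 + 0.0973 × 19.8) / [19.8 × (0.435 × 6.98 − 0.0973) − 1] = 227.4 / 57.19 = 3.976 mg/L.
Observed yield with endogenous decay: Y_obs = Y / (1 + k_d·θ_c) = 0.435 / (1 + 0.0973 × 19.8) = 0.435 / 2.927 = 0.1486 g VSS/g bCOD.
Substrate removed = Q·(S₀ − S) = 2480 m³/d × (1240 − 3.98) g/m³ = 3.07×10^6 g/d = 3065 kg/d.
So the net sludge growth is P_X = 0.1486 × 3065 = 455.6 kg VSS/d.

P_X ≈ 456 kg VSS/d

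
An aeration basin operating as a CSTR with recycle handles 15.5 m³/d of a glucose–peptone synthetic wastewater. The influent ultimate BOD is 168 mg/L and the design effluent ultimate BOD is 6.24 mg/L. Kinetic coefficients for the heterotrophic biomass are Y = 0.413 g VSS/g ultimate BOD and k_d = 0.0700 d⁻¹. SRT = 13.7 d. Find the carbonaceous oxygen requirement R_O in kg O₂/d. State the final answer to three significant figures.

R_O ≈ 1.76 kg O₂/d

Observed yield with endogenous decay: Y_obs = Y / (1 + k_d·θ_c) = 0.413 / (1 + 0.0700 × 13.7) = 0.413 / 1.959 = 0.2108 g VSS/g ultimate BOD.
Mass of ultimate BOD removed per day: Q(S₀ − S) = 15.5 × 161.8 g/m³ = 2.507 kg/d.
Net sludge production P_X = 0.2108 × 2.507 = 0.5286 kg VSS/d.
R_O = Q·ΔS − 1.42 P_X = 2.507 − 0.7506 = 1.757 kg O₂/d.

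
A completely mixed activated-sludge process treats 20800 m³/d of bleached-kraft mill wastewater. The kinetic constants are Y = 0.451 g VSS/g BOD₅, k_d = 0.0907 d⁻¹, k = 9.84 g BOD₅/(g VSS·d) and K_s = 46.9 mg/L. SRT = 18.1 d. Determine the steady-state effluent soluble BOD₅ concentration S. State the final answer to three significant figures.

S ≈ 1.59 mg/L

Effluent substrate depends only on kinetics and SRT: S = K_s(1 + k_d θ_c) / [θ_c(Yk − k_d) − 1] = 46.9 × (1 + 0.0907 × 18.1) / [18.1 × (0.451 × 9.84 − 0.0907) − 1] = 123.9 / 77.68 = 1.595 mg/L.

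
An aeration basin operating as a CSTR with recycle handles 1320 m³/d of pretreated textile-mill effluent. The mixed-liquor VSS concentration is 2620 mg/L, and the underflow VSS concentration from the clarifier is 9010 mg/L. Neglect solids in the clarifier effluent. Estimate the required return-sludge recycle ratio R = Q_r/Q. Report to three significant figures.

R ≈ 0.410

R = Q_r/Q = X/(X_r − X) = 2620 / (9010 − 2620) = 0.4100.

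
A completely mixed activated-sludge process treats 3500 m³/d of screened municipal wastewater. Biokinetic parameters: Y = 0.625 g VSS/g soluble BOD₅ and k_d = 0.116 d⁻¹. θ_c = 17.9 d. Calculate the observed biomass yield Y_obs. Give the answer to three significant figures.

Y_obs ≈ 0.203 g VSS/g soluble BOD₅

The observed yield is Y_obs = Y/(1 + k_d·θ_c) = 0.625 / (1 + 0.116 × 17.9) = 0.625 / 3.076 = 0.2032 g VSS per g soluble BOD₅ removed.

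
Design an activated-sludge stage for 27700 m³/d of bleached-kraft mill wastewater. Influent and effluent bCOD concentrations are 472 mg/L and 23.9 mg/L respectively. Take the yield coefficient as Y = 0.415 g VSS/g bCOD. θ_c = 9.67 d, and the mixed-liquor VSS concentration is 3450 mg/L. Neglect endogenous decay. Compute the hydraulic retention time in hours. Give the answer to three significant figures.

Biomass mass balance (decay neglected): V·X = Y·Q·(S₀ − S)·θ_c, so V = 0.415 × 27700 × (472 − 23.9) × 9.67 / 3450 = 14438 m³.
HRT = V/Q = 14438 m³ / 27700 m³·d⁻¹ = 0.5212 d × 24 = 12.51 h.

τ ≈ 12.5 h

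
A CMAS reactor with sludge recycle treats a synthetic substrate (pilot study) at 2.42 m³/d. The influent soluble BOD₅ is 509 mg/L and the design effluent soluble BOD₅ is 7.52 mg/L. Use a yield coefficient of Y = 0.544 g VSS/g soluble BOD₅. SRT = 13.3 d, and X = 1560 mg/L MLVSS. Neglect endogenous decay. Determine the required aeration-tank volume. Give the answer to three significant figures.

With k_d = 0 the design equation reduces to V = Y Q (S₀−S) θ_c / X = 0.544 × 2.42 × (509 − 7.52) × 13.3 / 1560 = 5.629 m³.

V ≈ 5.63 m³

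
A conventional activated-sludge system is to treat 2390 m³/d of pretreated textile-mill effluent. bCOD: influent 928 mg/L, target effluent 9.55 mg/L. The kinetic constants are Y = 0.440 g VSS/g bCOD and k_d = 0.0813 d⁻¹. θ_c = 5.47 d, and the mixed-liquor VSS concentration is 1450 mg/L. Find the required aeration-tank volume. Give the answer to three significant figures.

Rearranging the biomass balance for a CMAS with decay, V = Y·Q·ΔS·θ_c / [X·(1+k_d θ_c)] = 0.440 × 2390 × (928 − 9.55) × 5.47 / [1450 × (1 + 0.0813 × 5.47)] = 5.28×10^6 / 2095 = 2522 m³.

V ≈ 2520 m³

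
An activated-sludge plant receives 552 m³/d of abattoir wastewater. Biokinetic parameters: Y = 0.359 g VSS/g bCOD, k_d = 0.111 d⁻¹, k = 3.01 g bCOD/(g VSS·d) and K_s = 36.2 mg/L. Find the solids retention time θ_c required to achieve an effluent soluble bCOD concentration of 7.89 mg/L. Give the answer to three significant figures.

At the target effluent, Y k S/(K_s+S) = 0.359×3.01×7.89/44.09 = 0.1934 d⁻¹.
Then 1/θ_c = μ − k_d = 0.1934 − 0.111 = 0.08237 d⁻¹, giving θ_c = 12.14 d.

θ_c ≈ 12.1 d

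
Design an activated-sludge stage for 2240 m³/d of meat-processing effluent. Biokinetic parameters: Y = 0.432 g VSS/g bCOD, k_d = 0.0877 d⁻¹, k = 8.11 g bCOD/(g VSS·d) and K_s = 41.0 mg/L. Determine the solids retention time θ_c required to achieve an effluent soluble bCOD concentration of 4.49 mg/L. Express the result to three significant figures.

θ_c ≈ 3.87 d

Specific growth rate at S = 4.49 mg/L: μ = YkS/(K_s+S) = 0.432·8.11·4.49/(41.0+4.49) = 0.3458 d⁻¹.
θ_c = 1/(μ − k_d) = 1/(0.3458 − 0.0877) = 1/0.2581 = 3.874 d.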